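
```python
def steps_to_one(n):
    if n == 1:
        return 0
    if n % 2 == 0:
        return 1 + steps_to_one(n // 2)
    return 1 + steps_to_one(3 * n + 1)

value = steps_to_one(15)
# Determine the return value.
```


steps_to_one(15)
15 is odd -> 3*15+1 = 46 -> steps_to_one(46)
46 is even -> steps_to_one(23)
23 is odd -> 3*23+1 = 70 -> steps_to_one(70)
70 is even -> steps_to_one(35)
35 is odd -> 3*35+1 = 106 -> steps_to_one(106)
106 is even -> steps_to_one(53)
53 is odd -> 3*53+1 = 160 -> steps_to_one(160)
160 is even -> steps_to_one(80)
80 is even -> steps_to_one(40)
40 is even -> steps_to_one(20)
20 is even -> steps_to_one(10)
10 is even -> steps_to_one(5)
5 is odd -> 3*5+1 = 16 -> steps_to_one(16)
16 is even -> steps_to_one(8)
8 is even -> steps_to_one(4)
4 is even -> steps_to_one(2)
2 is even -> steps_to_one(1)
Reached 1 after 17 steps
= 17


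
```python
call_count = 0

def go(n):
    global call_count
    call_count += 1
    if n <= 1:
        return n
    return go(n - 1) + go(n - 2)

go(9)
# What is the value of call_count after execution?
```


go(9) calls go(8) and go(7); each non-base call branches into two more.
Let C(k) = total number of calls made by go(k), including the call to go(k) itself.
Base cases: C(0) = 1, C(1) = 1
Recurrence: C(k) = 1 + C(k-1) + C(k-2)
  C(2) = 1 + C(1) + C(0) = 1 + 1 + 1 = 3
  C(3) = 1 + C(2) + C(1) = 1 + 3 + 1 = 5
  C(4) = 1 + C(3) + C(2) = 1 + 5 + 3 = 9
  C(5) = 1 + C(4) + C(3) = 1 + 9 + 5 = 15
  C(6) = 1 + C(5) + C(4) = 1 + 15 + 9 = 25
  C(7) = 1 + C(6) + C(5) = 1 + 25 + 15 = 41
  C(8) = 1 + C(7) + C(6) = 1 + 41 + 25 = 67
  C(9) = 1 + C(8) + C(7) = 1 + 67 + 41 = 109
Total calls = C(9) = 109


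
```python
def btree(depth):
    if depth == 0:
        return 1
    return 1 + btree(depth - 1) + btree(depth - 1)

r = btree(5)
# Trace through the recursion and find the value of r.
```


btree(5)
= 1 + btree(4) + btree(4)
= 1 + 2 * btree(4)
btree(k) = 2^(k+1) - 1
btree(0) = 1
btree(1) = 3
btree(2) = 7
btree(3) = 15
btree(4) = 31
btree(5) = 2^6 - 1 = 63


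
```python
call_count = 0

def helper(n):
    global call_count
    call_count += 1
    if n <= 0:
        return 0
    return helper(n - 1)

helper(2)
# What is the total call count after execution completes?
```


helper(2) calls helper(1) calls ... calls helper(0)
Total calls: 2 + 1 (for base case) = 3


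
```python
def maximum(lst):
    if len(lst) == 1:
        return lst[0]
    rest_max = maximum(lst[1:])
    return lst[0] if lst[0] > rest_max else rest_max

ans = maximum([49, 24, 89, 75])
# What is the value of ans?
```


maximum([49, 24, 89, 75])
= compare 49 with maximum([24, 89, 75])
= compare 24 with maximum([89, 75])
= compare 89 with maximum([75])
Base: maximum([75]) = 75
compare 89 with 75: max = 89
compare 24 with 89: max = 89
compare 49 with 89: max = 89
= 89


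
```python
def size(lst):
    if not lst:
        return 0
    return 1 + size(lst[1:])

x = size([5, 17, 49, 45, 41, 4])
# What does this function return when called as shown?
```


size([5, 17, 49, 45, 41, 4])
= 1 + size([17, 49, 45, 41, 4])
= 1 + 1 + size([49, 45, 41, 4])
= 1 + 1 + 1 + size([45, 41, 4])
= 1 + 1 + 1 + 1 + size([41, 4])
= 1 + 1 + 1 + 1 + 1 + size([4])
= 1 + 1 + 1 + 1 + 1 + 1 + size([])
= 1 + 1 + 1 + 1 + 1 + 1 + 0
= 6


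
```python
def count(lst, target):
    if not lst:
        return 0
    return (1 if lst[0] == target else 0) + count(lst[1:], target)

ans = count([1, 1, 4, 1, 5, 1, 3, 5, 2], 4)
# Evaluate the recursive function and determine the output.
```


count([1, 1, 4, 1, 5, 1, 3, 5, 2], 4)
lst[0]=1 != 4: 0 + count([1, 4, 1, 5, 1, 3, 5, 2], 4)
lst[0]=1 != 4: 0 + count([4, 1, 5, 1, 3, 5, 2], 4)
lst[0]=4 == 4: 1 + count([1, 5, 1, 3, 5, 2], 4)
lst[0]=1 != 4: 0 + count([5, 1, 3, 5, 2], 4)
lst[0]=5 != 4: 0 + count([1, 3, 5, 2], 4)
lst[0]=1 != 4: 0 + count([3, 5, 2], 4)
lst[0]=3 != 4: 0 + count([5, 2], 4)
lst[0]=5 != 4: 0 + count([2], 4)
lst[0]=2 != 4: 0 + count([], 4)
= 1


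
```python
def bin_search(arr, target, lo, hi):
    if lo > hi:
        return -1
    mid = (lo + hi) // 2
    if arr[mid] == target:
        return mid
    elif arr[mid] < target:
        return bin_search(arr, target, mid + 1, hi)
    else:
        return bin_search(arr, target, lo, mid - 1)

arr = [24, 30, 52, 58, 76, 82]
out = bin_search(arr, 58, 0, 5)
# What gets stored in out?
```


bin_search(arr, 58, 0, 5)
lo=0, hi=5, mid=2, arr[mid]=52
52 < 58, search right half
lo=3, hi=5, mid=4, arr[mid]=76
76 > 58, search left half
lo=3, hi=3, mid=3, arr[mid]=58
arr[3] == 58, found at index 3
= 3


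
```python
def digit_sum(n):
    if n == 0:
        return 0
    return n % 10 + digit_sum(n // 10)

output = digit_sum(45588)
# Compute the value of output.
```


digit_sum(45588)
= 8 + digit_sum(4558)
= 8 + 8 + digit_sum(455)
= 8 + 8 + 5 + digit_sum(45)
= 8 + 8 + 5 + 5 + digit_sum(4)
= 8 + 8 + 5 + 5 + 4 + digit_sum(0)
= 8 + 8 + 5 + 5 + 4 + 0
= 30


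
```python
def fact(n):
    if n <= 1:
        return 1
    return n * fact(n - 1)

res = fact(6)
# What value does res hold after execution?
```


fact(6)
= 6 * fact(5)
= 6 * 5 * fact(4)
= 6 * 5 * 4 * fact(3)
= 6 * 5 * 4 * 3 * fact(2)
= 6 * 5 * 4 * 3 * 2 * fact(1)
= 6 * 5 * 4 * 3 * 2 * 1
= 720


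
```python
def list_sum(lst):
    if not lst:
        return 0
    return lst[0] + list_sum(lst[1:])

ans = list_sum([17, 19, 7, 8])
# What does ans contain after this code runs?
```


list_sum([17, 19, 7, 8])
= 17 + list_sum([19, 7, 8])
= 17 + 19 + list_sum([7, 8])
= 17 + 19 + 7 + list_sum([8])
= 17 + 19 + 7 + 8 + list_sum([])
= 17 + 19 + 7 + 8 + 0
= 51


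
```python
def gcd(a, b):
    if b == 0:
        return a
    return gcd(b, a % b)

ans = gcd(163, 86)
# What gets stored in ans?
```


gcd(163, 86)
= gcd(86, 163 % 86) = gcd(86, 77)
= gcd(77, 86 % 77) = gcd(77, 9)
= gcd(9, 77 % 9) = gcd(9, 5)
= gcd(5, 9 % 5) = gcd(5, 4)
= gcd(4, 5 % 4) = gcd(4, 1)
= gcd(1, 4 % 1) = gcd(1, 0)
b == 0, return a = 1


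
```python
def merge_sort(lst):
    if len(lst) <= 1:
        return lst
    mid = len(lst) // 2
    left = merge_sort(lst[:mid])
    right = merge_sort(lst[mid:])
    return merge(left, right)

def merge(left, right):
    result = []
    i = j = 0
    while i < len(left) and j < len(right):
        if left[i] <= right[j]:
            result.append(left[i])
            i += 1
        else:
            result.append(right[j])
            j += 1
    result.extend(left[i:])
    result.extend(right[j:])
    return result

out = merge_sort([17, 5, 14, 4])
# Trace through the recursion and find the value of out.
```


merge_sort([17, 5, 14, 4])
Split into [17, 5] and [14, 4]
Left sorted: [5, 17]
Right sorted: [4, 14]
Merge [5, 17] and [4, 14]
= [4, 5, 14, 17]


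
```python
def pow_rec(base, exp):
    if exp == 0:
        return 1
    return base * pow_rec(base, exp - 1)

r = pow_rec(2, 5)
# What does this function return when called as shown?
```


pow_rec(2, 5)
= 2 * pow_rec(2, 4)
= 2 * 2 * pow_rec(2, 3)
= 2 * 2 * 2 * pow_rec(2, 2)
= 2 * 2 * 2 * 2 * pow_rec(2, 1)
= 2 * 2 * 2 * 2 * 2 * pow_rec(2, 0)
= 2 * 2 * 2 * 2 * 2 * 1
= 32


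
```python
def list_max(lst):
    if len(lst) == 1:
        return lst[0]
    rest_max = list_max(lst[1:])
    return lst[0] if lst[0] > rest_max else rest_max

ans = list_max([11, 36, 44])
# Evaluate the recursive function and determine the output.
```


list_max([11, 36, 44])
= compare 11 with list_max([36, 44])
= compare 36 with list_max([44])
Base: list_max([44]) = 44
compare 36 with 44: max = 44
compare 11 with 44: max = 44
= 44


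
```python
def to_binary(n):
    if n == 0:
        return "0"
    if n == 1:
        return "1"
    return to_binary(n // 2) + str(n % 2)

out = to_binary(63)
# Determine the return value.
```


to_binary(63)
= to_binary(31) + "1"
= to_binary(15) + "1" + "1"
= to_binary(7) + "1" + "1" + "1"
= to_binary(3) + "1" + "1" + "1" + "1"
= to_binary(1) + "1" + "1" + "1" + "1" + "1"
= "1" + "1" + "1" + "1" + "1" + "1"
= "111111"


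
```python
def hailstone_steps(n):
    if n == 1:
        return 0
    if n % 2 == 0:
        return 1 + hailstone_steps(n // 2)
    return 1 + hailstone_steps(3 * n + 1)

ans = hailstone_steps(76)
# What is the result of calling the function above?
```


hailstone_steps(76)
76 is even -> hailstone_steps(38)
38 is even -> hailstone_steps(19)
19 is odd -> 3*19+1 = 58 -> hailstone_steps(58)
58 is even -> hailstone_steps(29)
29 is odd -> 3*29+1 = 88 -> hailstone_steps(88)
88 is even -> hailstone_steps(44)
44 is even -> hailstone_steps(22)
22 is even -> hailstone_steps(11)
11 is odd -> 3*11+1 = 34 -> hailstone_steps(34)
34 is even -> hailstone_steps(17)
17 is odd -> 3*17+1 = 52 -> hailstone_steps(52)
52 is even -> hailstone_steps(26)
26 is even -> hailstone_steps(13)
13 is odd -> 3*13+1 = 40 -> hailstone_steps(40)
40 is even -> hailstone_steps(20)
20 is even -> hailstone_steps(10)
10 is even -> hailstone_steps(5)
5 is odd -> 3*5+1 = 16 -> hailstone_steps(16)
16 is even -> hailstone_steps(8)
8 is even -> hailstone_steps(4)
4 is even -> hailstone_steps(2)
2 is even -> hailstone_steps(1)
Reached 1 after 22 steps
= 22


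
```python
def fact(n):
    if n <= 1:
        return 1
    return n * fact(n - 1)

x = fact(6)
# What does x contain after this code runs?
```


fact(6)
= 6 * fact(5)
= 6 * 5 * fact(4)
= 6 * 5 * 4 * fact(3)
= 6 * 5 * 4 * 3 * fact(2)
= 6 * 5 * 4 * 3 * 2 * fact(1)
= 6 * 5 * 4 * 3 * 2 * 1
= 720


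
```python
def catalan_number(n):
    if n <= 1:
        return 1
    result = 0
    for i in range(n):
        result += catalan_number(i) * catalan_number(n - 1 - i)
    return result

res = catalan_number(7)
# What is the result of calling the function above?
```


catalan_number(7)
= sum of catalan_number(i) * catalan_number(7-1-i) for i in 0..6
First compute sub-values bottom-up:
  catalan_number(0) = 1, catalan_number(1) = 1
  catalan_number(2) = 1*1 + 1*1 = 2
  catalan_number(3) = 1*2 + 1*1 + 2*1 = 5
  catalan_number(4) = 1*5 + 1*2 + 2*1 + 5*1 = 14
  catalan_number(5) = 1*14 + 1*5 + 2*2 + 5*1 + 14*1 = 42
  catalan_number(6) = 1*42 + 1*14 + 2*5 + 5*2 + 14*1 + 42*1 = 132
Now catalan_number(7):
  catalan_number(0)*catalan_number(6) = 1*132 = 132
  catalan_number(1)*catalan_number(5) = 1*42 = 42
  catalan_number(2)*catalan_number(4) = 2*14 = 28
  catalan_number(3)*catalan_number(3) = 5*5 = 25
  catalan_number(4)*catalan_number(2) = 14*2 = 28
  catalan_number(5)*catalan_number(1) = 42*1 = 42
  catalan_number(6)*catalan_number(0) = 132*1 = 132
= 132 + 42 + 28 + 25 + 28 + 42 + 132
= 429


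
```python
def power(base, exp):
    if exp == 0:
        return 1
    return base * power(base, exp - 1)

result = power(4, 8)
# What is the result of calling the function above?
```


power(4, 8)
= 4 * power(4, 7)
= 4 * 4 * power(4, 6)
= 4 * 4 * 4 * power(4, 5)
= 4 * 4 * 4 * 4 * power(4, 4)
= 4 * 4 * 4 * 4 * 4 * power(4, 3)
= 4 * 4 * 4 * 4 * 4 * 4 * power(4, 2)
= 4 * 4 * 4 * 4 * 4 * 4 * 4 * power(4, 1)
= 4 * 4 * 4 * 4 * 4 * 4 * 4 * 4 * power(4, 0)
= 4 * 4 * 4 * 4 * 4 * 4 * 4 * 4 * 1
= 65536


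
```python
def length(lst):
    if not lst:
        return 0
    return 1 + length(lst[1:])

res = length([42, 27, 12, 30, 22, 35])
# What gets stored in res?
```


length([42, 27, 12, 30, 22, 35])
= 1 + length([27, 12, 30, 22, 35])
= 1 + 1 + length([12, 30, 22, 35])
= 1 + 1 + 1 + length([30, 22, 35])
= 1 + 1 + 1 + 1 + length([22, 35])
= 1 + 1 + 1 + 1 + 1 + length([35])
= 1 + 1 + 1 + 1 + 1 + 1 + length([])
= 1 + 1 + 1 + 1 + 1 + 1 + 0
= 6


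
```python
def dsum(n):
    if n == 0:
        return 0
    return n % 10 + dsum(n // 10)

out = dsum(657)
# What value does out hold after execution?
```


dsum(657)
= 7 + dsum(65)
= 7 + 5 + dsum(6)
= 7 + 5 + 6 + dsum(0)
= 7 + 5 + 6 + 0
= 18


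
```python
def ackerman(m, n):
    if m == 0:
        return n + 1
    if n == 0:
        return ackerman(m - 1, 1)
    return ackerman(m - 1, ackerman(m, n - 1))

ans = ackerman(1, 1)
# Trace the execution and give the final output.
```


ackerman(1, 1)
= ackerman(0, ackerman(1, 0))
First compute ackerman(1, 0) = 2
= ackerman(0, 2)
= 3


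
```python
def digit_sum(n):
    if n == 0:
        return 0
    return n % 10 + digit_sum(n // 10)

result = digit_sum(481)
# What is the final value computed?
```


digit_sum(481)
= 1 + digit_sum(48)
= 1 + 8 + digit_sum(4)
= 1 + 8 + 4 + digit_sum(0)
= 1 + 8 + 4 + 0
= 13


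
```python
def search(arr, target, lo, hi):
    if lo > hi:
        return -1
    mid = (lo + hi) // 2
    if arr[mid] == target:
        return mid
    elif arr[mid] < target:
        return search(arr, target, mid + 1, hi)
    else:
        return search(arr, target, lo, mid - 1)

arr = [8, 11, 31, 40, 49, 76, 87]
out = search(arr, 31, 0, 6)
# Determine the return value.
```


search(arr, 31, 0, 6)
lo=0, hi=6, mid=3, arr[mid]=40
40 > 31, search left half
lo=0, hi=2, mid=1, arr[mid]=11
11 < 31, search right half
lo=2, hi=2, mid=2, arr[mid]=31
arr[2] == 31, found at index 2
= 2


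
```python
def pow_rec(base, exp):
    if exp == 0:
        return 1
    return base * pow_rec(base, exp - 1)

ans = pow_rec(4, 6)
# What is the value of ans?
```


pow_rec(4, 6)
= 4 * pow_rec(4, 5)
= 4 * 4 * pow_rec(4, 4)
= 4 * 4 * 4 * pow_rec(4, 3)
= 4 * 4 * 4 * 4 * pow_rec(4, 2)
= 4 * 4 * 4 * 4 * 4 * pow_rec(4, 1)
= 4 * 4 * 4 * 4 * 4 * 4 * pow_rec(4, 0)
= 4 * 4 * 4 * 4 * 4 * 4 * 1
= 4096


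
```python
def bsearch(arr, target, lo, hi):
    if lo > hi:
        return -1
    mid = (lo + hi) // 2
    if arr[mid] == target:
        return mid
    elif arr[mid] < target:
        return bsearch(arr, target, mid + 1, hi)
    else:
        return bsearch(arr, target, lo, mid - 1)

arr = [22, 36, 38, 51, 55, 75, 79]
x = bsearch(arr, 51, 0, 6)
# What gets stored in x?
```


bsearch(arr, 51, 0, 6)
lo=0, hi=6, mid=3, arr[mid]=51
arr[3] == 51, found at index 3
= 3


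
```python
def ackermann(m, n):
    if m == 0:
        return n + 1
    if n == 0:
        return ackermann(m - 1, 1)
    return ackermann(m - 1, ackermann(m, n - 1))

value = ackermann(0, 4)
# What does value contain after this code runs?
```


ackermann(0, 4)
m == 0: return 4 + 1 = 5
= 5


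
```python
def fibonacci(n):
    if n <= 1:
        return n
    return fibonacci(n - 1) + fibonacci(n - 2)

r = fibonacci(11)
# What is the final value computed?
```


fibonacci(11)
= fibonacci(10) + fibonacci(9)
= (fibonacci(9) + fibonacci(8)) + fibonacci(9)
Computing bottom-up: fibonacci(0)=0, fibonacci(1)=1, fibonacci(2)=1, fibonacci(3)=2, fibonacci(4)=3, fibonacci(5)=5, fibonacci(6)=8, fibonacci(7)=13, fibonacci(8)=21, fibonacci(9)=34, fibonacci(10)=55, fibonacci(11)=89
= 89


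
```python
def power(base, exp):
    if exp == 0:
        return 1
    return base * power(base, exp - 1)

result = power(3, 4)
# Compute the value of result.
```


power(3, 4)
= 3 * power(3, 3)
= 3 * 3 * power(3, 2)
= 3 * 3 * 3 * power(3, 1)
= 3 * 3 * 3 * 3 * power(3, 0)
= 3 * 3 * 3 * 3 * 1
= 81


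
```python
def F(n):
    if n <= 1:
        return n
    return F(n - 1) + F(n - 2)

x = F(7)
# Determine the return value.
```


F(7)
= F(6) + F(5)
= (F(5) + F(4)) + F(5)
Computing bottom-up: F(0)=0, F(1)=1, F(2)=1, F(3)=2, F(4)=3, F(5)=5, F(6)=8, F(7)=13
= 13


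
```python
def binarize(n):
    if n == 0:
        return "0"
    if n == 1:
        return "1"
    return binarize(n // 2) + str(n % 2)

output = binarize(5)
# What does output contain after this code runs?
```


binarize(5)
= binarize(2) + "1"
= binarize(1) + "0" + "1"
= "1" + "0" + "1"
= "101"


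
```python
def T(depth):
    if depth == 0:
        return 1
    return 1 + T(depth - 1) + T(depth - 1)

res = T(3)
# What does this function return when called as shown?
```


T(3)
= 1 + T(2) + T(2)
= 1 + 2 * T(2)
T(k) = 2^(k+1) - 1
T(0) = 1
T(1) = 3
T(2) = 7
T(3) = 15
T(3) = 2^4 - 1 = 15


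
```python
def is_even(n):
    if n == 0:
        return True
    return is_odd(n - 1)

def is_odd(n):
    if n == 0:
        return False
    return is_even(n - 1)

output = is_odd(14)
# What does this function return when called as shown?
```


is_odd(14)
= is_even(13)
= is_odd(12)
= is_even(11)
= is_odd(10)
= is_even(9)
= is_odd(8)
= is_even(7)
= is_odd(6)
= is_even(5)
= is_odd(4)
= is_even(3)
= is_odd(2)
= is_even(1)
= is_odd(0)
n == 0: return False
= False


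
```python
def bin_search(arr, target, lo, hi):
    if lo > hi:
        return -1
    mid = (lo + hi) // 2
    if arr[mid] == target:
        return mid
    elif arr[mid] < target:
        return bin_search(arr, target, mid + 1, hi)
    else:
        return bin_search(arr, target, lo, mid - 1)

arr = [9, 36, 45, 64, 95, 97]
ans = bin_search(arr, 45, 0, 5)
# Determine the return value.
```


bin_search(arr, 45, 0, 5)
lo=0, hi=5, mid=2, arr[mid]=45
arr[2] == 45, found at index 2
= 2


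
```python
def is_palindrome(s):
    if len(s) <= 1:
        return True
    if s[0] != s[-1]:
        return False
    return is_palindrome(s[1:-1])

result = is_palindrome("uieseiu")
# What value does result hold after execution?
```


is_palindrome("uieseiu")
"uieseiu": s[0]='u' == s[-1]='u' -> is_palindrome("iesei")
"iesei": s[0]='i' == s[-1]='i' -> is_palindrome("ese")
"ese": s[0]='e' == s[-1]='e' -> is_palindrome("s")
"s": len <= 1 -> True
= True


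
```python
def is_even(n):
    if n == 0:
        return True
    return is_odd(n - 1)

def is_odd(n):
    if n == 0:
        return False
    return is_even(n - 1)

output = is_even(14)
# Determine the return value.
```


is_even(14)
= is_odd(13)
= is_even(12)
= is_odd(11)
= is_even(10)
= is_odd(9)
= is_even(8)
= is_odd(7)
= is_even(6)
= is_odd(5)
= is_even(4)
= is_odd(3)
= is_even(2)
= is_odd(1)
= is_even(0)
n == 0: return True
= True


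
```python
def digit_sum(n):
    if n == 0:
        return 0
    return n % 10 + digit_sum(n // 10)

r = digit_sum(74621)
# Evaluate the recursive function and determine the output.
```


digit_sum(74621)
= 1 + digit_sum(7462)
= 1 + 2 + digit_sum(746)
= 1 + 2 + 6 + digit_sum(74)
= 1 + 2 + 6 + 4 + digit_sum(7)
= 1 + 2 + 6 + 4 + 7 + digit_sum(0)
= 1 + 2 + 6 + 4 + 7 + 0
= 20


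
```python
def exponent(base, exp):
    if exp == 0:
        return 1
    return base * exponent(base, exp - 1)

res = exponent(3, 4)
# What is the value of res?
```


exponent(3, 4)
= 3 * exponent(3, 3)
= 3 * 3 * exponent(3, 2)
= 3 * 3 * 3 * exponent(3, 1)
= 3 * 3 * 3 * 3 * exponent(3, 0)
= 3 * 3 * 3 * 3 * 1
= 81


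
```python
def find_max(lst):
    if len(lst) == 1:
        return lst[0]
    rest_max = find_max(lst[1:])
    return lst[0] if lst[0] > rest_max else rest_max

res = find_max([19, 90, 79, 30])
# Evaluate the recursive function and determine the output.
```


find_max([19, 90, 79, 30])
= compare 19 with find_max([90, 79, 30])
= compare 90 with find_max([79, 30])
= compare 79 with find_max([30])
Base: find_max([30]) = 30
compare 79 with 30: max = 79
compare 90 with 79: max = 90
compare 19 with 90: max = 90
= 90


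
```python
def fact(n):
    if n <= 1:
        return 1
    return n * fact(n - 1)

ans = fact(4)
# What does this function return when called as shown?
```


fact(4)
= 4 * fact(3)
= 4 * 3 * fact(2)
= 4 * 3 * 2 * fact(1)
= 4 * 3 * 2 * 1
= 24


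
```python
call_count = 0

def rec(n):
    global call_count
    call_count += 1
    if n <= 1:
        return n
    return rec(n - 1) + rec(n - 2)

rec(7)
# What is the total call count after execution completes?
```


rec(7) calls rec(6) and rec(5); each non-base call branches into two more.
Let C(k) = total number of calls made by rec(k), including the call to rec(k) itself.
Base cases: C(0) = 1, C(1) = 1
Recurrence: C(k) = 1 + C(k-1) + C(k-2)
  C(2) = 1 + C(1) + C(0) = 1 + 1 + 1 = 3
  C(3) = 1 + C(2) + C(1) = 1 + 3 + 1 = 5
  C(4) = 1 + C(3) + C(2) = 1 + 5 + 3 = 9
  C(5) = 1 + C(4) + C(3) = 1 + 9 + 5 = 15
  C(6) = 1 + C(5) + C(4) = 1 + 15 + 9 = 25
  C(7) = 1 + C(6) + C(5) = 1 + 25 + 15 = 41
Total calls = C(7) = 41


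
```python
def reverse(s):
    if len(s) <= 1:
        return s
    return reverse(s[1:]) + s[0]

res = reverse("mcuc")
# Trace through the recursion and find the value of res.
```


reverse("mcuc")
= reverse("cuc") + "m"
= reverse("uc") + "c" + "m"
= reverse("c") + "u" + "c" + "m"
= "c" + "u" + "c" + "m"
= "cucm"


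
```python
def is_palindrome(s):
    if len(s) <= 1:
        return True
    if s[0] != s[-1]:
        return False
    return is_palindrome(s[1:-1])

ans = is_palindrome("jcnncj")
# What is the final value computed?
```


is_palindrome("jcnncj")
"jcnncj": s[0]='j' == s[-1]='j' -> is_palindrome("cnnc")
"cnnc": s[0]='c' == s[-1]='c' -> is_palindrome("nn")
"nn": s[0]='n' == s[-1]='n' -> is_palindrome("")
"": len <= 1 -> True
= True


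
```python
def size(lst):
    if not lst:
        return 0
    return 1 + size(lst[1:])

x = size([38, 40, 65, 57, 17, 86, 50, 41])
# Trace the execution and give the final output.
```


size([38, 40, 65, 57, 17, 86, 50, 41])
= 1 + size([40, 65, 57, 17, 86, 50, 41])
= 1 + 1 + size([65, 57, 17, 86, 50, 41])
= 1 + 1 + 1 + size([57, 17, 86, 50, 41])
= 1 + 1 + 1 + 1 + size([17, 86, 50, 41])
= 1 + 1 + 1 + 1 + 1 + size([86, 50, 41])
= 1 + 1 + 1 + 1 + 1 + 1 + size([50, 41])
= 1 + 1 + 1 + 1 + 1 + 1 + 1 + size([41])
= 1 + 1 + 1 + 1 + 1 + 1 + 1 + 1 + size([])
= 1 + 1 + 1 + 1 + 1 + 1 + 1 + 1 + 0
= 8


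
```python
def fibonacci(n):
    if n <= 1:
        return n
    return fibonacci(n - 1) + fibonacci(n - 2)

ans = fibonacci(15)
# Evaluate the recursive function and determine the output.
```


fibonacci(15)
= fibonacci(14) + fibonacci(13)
= (fibonacci(13) + fibonacci(12)) + fibonacci(13)
Computing bottom-up: fibonacci(0)=0, fibonacci(1)=1, fibonacci(2)=1, fibonacci(3)=2, fibonacci(4)=3, fibonacci(5)=5, fibonacci(6)=8, fibonacci(7)=13, fibonacci(8)=21, fibonacci(9)=34, fibonacci(10)=55, fibonacci(11)=89, fibonacci(12)=144, fibonacci(13)=233, fibonacci(14)=377, fibonacci(15)=610
= 610


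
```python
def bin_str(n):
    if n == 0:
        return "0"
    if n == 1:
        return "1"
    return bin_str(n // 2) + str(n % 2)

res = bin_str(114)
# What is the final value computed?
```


bin_str(114)
= bin_str(57) + "0"
= bin_str(28) + "1" + "0"
= bin_str(14) + "0" + "1" + "0"
= bin_str(7) + "0" + "0" + "1" + "0"
= bin_str(3) + "1" + "0" + "0" + "1" + "0"
= bin_str(1) + "1" + "1" + "0" + "0" + "1" + "0"
= "1" + "1" + "1" + "0" + "0" + "1" + "0"
= "1110010"


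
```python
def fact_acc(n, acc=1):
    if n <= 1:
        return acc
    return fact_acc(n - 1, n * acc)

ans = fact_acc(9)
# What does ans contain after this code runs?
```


fact_acc(9, 1)
= fact_acc(8, 9 * 1) = fact_acc(8, 9)
= fact_acc(7, 8 * 9) = fact_acc(7, 72)
= fact_acc(6, 7 * 72) = fact_acc(6, 504)
= fact_acc(5, 6 * 504) = fact_acc(5, 3024)
= fact_acc(4, 5 * 3024) = fact_acc(4, 15120)
= fact_acc(3, 4 * 15120) = fact_acc(3, 60480)
= fact_acc(2, 3 * 60480) = fact_acc(2, 181440)
= fact_acc(1, 2 * 181440) = fact_acc(1, 362880)
n <= 1, return acc = 362880


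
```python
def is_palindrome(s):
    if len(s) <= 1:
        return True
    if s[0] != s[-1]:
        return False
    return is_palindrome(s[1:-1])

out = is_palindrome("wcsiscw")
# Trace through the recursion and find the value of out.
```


is_palindrome("wcsiscw")
"wcsiscw": s[0]='w' == s[-1]='w' -> is_palindrome("csisc")
"csisc": s[0]='c' == s[-1]='c' -> is_palindrome("sis")
"sis": s[0]='s' == s[-1]='s' -> is_palindrome("i")
"i": len <= 1 -> True
= True


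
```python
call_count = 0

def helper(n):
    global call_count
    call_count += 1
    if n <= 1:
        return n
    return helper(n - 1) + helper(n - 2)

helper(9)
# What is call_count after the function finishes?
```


helper(9) calls helper(8) and helper(7); each non-base call branches into two more.
Let C(k) = total number of calls made by helper(k), including the call to helper(k) itself.
Base cases: C(0) = 1, C(1) = 1
Recurrence: C(k) = 1 + C(k-1) + C(k-2)
  C(2) = 1 + C(1) + C(0) = 1 + 1 + 1 = 3
  C(3) = 1 + C(2) + C(1) = 1 + 3 + 1 = 5
  C(4) = 1 + C(3) + C(2) = 1 + 5 + 3 = 9
  C(5) = 1 + C(4) + C(3) = 1 + 9 + 5 = 15
  C(6) = 1 + C(5) + C(4) = 1 + 15 + 9 = 25
  C(7) = 1 + C(6) + C(5) = 1 + 25 + 15 = 41
  C(8) = 1 + C(7) + C(6) = 1 + 41 + 25 = 67
  C(9) = 1 + C(8) + C(7) = 1 + 67 + 41 = 109
Total calls = C(9) = 109


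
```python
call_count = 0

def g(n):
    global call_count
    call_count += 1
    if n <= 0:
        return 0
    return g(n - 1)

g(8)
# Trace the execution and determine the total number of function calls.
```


g(8) calls g(7) calls ... calls g(0)
Total calls: 8 + 1 (for base case) = 9


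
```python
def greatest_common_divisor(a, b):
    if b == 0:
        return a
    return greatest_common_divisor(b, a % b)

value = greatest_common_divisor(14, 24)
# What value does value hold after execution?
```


greatest_common_divisor(14, 24)
= greatest_common_divisor(24, 14 % 24) = greatest_common_divisor(24, 14)
= greatest_common_divisor(14, 24 % 14) = greatest_common_divisor(14, 10)
= greatest_common_divisor(10, 14 % 10) = greatest_common_divisor(10, 4)
= greatest_common_divisor(4, 10 % 4) = greatest_common_divisor(4, 2)
= greatest_common_divisor(2, 4 % 2) = greatest_common_divisor(2, 0)
b == 0, return a = 2


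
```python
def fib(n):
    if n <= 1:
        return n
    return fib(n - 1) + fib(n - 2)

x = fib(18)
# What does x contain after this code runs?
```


fib(18)
= fib(17) + fib(16)
= (fib(16) + fib(15)) + fib(16)
Computing bottom-up: fib(0)=0, fib(1)=1, fib(2)=1, fib(3)=2, fib(4)=3, fib(5)=5, fib(6)=8, fib(7)=13, fib(8)=21, fib(9)=34, fib(10)=55, fib(11)=89, fib(12)=144, fib(13)=233, fib(14)=377, fib(15)=610, fib(16)=987, fib(17)=1597, fib(18)=2584
= 2584


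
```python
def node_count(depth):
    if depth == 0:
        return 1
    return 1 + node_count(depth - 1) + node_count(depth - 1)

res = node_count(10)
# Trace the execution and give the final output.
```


node_count(10)
= 1 + node_count(9) + node_count(9)
= 1 + 2 * node_count(9)
node_count(k) = 2^(k+1) - 1
node_count(0) = 1
node_count(1) = 3
node_count(2) = 7
node_count(3) = 15
node_count(4) = 31
node_count(10) = 2^11 - 1 = 2047


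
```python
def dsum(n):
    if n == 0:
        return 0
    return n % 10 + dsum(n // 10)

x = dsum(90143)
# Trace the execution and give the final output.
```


dsum(90143)
= 3 + dsum(9014)
= 3 + 4 + dsum(901)
= 3 + 4 + 1 + dsum(90)
= 3 + 4 + 1 + 0 + dsum(9)
= 3 + 4 + 1 + 0 + 9 + dsum(0)
= 3 + 4 + 1 + 0 + 9 + 0
= 17


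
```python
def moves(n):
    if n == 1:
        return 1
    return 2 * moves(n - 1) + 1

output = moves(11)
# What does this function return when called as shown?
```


moves(11)
= 2 * moves(10) + 1
= 2 * (2 * moves(9) + 1) + 1
= 2 * (2 * (2 * moves(8) + 1) + 1) + 1
= 2 * (2 * (2 * (2 * moves(7) + 1) + 1) + 1) + 1
= 2 * (2 * (2 * (2 * (2 * moves(6) + 1) + 1) + 1) + 1) + 1
= 2 * (2 * (2 * (2 * (2 * (2 * moves(5) + 1) + 1) + 1) + 1) + 1) + 1
= 2 * (2 * (2 * (2 * (2 * (2 * (2 * moves(4) + 1) + 1) + 1) + 1) + 1) + 1) + 1
= 2 * (2 * (2 * (2 * (2 * (2 * (2 * (2 * moves(3) + 1) + 1) + 1) + 1) + 1) + 1) + 1) + 1
= 2 * (2 * (2 * (2 * (2 * (2 * (2 * (2 * (2 * moves(2) + 1) + 1) + 1) + 1) + 1) + 1) + 1) + 1) + 1
= 2 * (2 * (2 * (2 * (2 * (2 * (2 * (2 * (2 * (2 * moves(1) + 1) + 1) + 1) + 1) + 1) + 1) + 1) + 1) + 1) + 1
Now compute bottom-up:
moves(1) = 1
moves(2) = 2 * 1 + 1 = 3
moves(3) = 2 * 3 + 1 = 7
moves(4) = 2 * 7 + 1 = 15
moves(5) = 2 * 15 + 1 = 31
moves(6) = 2 * 31 + 1 = 63
moves(7) = 2 * 63 + 1 = 127
moves(8) = 2 * 127 + 1 = 255
moves(9) = 2 * 255 + 1 = 511
moves(10) = 2 * 511 + 1 = 1023
moves(11) = 2 * 1023 + 1 = 2047
= 2047


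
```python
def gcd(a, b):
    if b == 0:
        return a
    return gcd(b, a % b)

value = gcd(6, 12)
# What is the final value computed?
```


gcd(6, 12)
= gcd(12, 6 % 12) = gcd(12, 6)
= gcd(6, 12 % 6) = gcd(6, 0)
b == 0, return a = 6


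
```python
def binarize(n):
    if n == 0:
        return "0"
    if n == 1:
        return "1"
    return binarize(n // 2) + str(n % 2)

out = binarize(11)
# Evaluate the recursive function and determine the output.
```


binarize(11)
= binarize(5) + "1"
= binarize(2) + "1" + "1"
= binarize(1) + "0" + "1" + "1"
= "1" + "0" + "1" + "1"
= "1011"


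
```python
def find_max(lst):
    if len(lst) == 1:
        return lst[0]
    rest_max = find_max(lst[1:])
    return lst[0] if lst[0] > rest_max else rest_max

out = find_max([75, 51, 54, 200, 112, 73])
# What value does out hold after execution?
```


find_max([75, 51, 54, 200, 112, 73])
= compare 75 with find_max([51, 54, 200, 112, 73])
= compare 51 with find_max([54, 200, 112, 73])
= compare 54 with find_max([200, 112, 73])
= compare 200 with find_max([112, 73])
= compare 112 with find_max([73])
Base: find_max([73]) = 73
compare 112 with 73: max = 112
compare 200 with 112: max = 200
compare 54 with 200: max = 200
compare 51 with 200: max = 200
compare 75 with 200: max = 200
= 200


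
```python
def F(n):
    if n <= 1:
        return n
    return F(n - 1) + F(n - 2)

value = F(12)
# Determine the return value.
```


F(12)
= F(11) + F(10)
= (F(10) + F(9)) + F(10)
Computing bottom-up: F(0)=0, F(1)=1, F(2)=1, F(3)=2, F(4)=3, F(5)=5, F(6)=8, F(7)=13, F(8)=21, F(9)=34, F(10)=55, F(11)=89, F(12)=144
= 144


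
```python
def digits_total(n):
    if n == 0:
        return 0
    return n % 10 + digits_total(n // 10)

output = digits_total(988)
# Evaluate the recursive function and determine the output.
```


digits_total(988)
= 8 + digits_total(98)
= 8 + 8 + digits_total(9)
= 8 + 8 + 9 + digits_total(0)
= 8 + 8 + 9 + 0
= 25


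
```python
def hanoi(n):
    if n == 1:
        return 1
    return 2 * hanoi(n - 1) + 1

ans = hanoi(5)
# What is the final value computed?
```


hanoi(5)
= 2 * hanoi(4) + 1
= 2 * (2 * hanoi(3) + 1) + 1
= 2 * (2 * (2 * hanoi(2) + 1) + 1) + 1
= 2 * (2 * (2 * (2 * hanoi(1) + 1) + 1) + 1) + 1
Now compute bottom-up:
hanoi(1) = 1
hanoi(2) = 2 * 1 + 1 = 3
hanoi(3) = 2 * 3 + 1 = 7
hanoi(4) = 2 * 7 + 1 = 15
hanoi(5) = 2 * 15 + 1 = 31
= 31


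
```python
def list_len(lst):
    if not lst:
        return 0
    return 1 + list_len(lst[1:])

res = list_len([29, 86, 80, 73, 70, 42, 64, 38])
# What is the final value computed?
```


list_len([29, 86, 80, 73, 70, 42, 64, 38])
= 1 + list_len([86, 80, 73, 70, 42, 64, 38])
= 1 + 1 + list_len([80, 73, 70, 42, 64, 38])
= 1 + 1 + 1 + list_len([73, 70, 42, 64, 38])
= 1 + 1 + 1 + 1 + list_len([70, 42, 64, 38])
= 1 + 1 + 1 + 1 + 1 + list_len([42, 64, 38])
= 1 + 1 + 1 + 1 + 1 + 1 + list_len([64, 38])
= 1 + 1 + 1 + 1 + 1 + 1 + 1 + list_len([38])
= 1 + 1 + 1 + 1 + 1 + 1 + 1 + 1 + list_len([])
= 1 + 1 + 1 + 1 + 1 + 1 + 1 + 1 + 0
= 8


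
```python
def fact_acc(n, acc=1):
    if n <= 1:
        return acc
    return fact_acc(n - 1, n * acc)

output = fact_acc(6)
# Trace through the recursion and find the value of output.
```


fact_acc(6, 1)
= fact_acc(5, 6 * 1) = fact_acc(5, 6)
= fact_acc(4, 5 * 6) = fact_acc(4, 30)
= fact_acc(3, 4 * 30) = fact_acc(3, 120)
= fact_acc(2, 3 * 120) = fact_acc(2, 360)
= fact_acc(1, 2 * 360) = fact_acc(1, 720)
n <= 1, return acc = 720


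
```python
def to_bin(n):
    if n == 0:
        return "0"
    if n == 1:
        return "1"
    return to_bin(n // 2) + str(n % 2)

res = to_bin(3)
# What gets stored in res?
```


to_bin(3)
= to_bin(1) + "1"
= "1" + "1"
= "11"


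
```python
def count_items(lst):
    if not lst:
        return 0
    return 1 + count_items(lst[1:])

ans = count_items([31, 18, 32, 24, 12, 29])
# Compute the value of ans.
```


count_items([31, 18, 32, 24, 12, 29])
= 1 + count_items([18, 32, 24, 12, 29])
= 1 + 1 + count_items([32, 24, 12, 29])
= 1 + 1 + 1 + count_items([24, 12, 29])
= 1 + 1 + 1 + 1 + count_items([12, 29])
= 1 + 1 + 1 + 1 + 1 + count_items([29])
= 1 + 1 + 1 + 1 + 1 + 1 + count_items([])
= 1 + 1 + 1 + 1 + 1 + 1 + 0
= 6


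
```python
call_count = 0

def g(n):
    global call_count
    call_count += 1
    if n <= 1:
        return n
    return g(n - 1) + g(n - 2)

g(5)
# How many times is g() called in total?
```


g(5) calls g(4) and g(3); each non-base call branches into two more.
Let C(k) = total number of calls made by g(k), including the call to g(k) itself.
Base cases: C(0) = 1, C(1) = 1
Recurrence: C(k) = 1 + C(k-1) + C(k-2)
  C(2) = 1 + C(1) + C(0) = 1 + 1 + 1 = 3
  C(3) = 1 + C(2) + C(1) = 1 + 3 + 1 = 5
  C(4) = 1 + C(3) + C(2) = 1 + 5 + 3 = 9
  C(5) = 1 + C(4) + C(3) = 1 + 9 + 5 = 15
Total calls = C(5) = 15


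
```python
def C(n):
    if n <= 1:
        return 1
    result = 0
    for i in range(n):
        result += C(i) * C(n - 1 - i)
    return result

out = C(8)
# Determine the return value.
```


C(8)
= sum of C(i) * C(8-1-i) for i in 0..7
First compute sub-values bottom-up:
  C(0) = 1, C(1) = 1
  C(2) = 1*1 + 1*1 = 2
  C(3) = 1*2 + 1*1 + 2*1 = 5
  C(4) = 1*5 + 1*2 + 2*1 + 5*1 = 14
  C(5) = 1*14 + 1*5 + 2*2 + 5*1 + 14*1 = 42
  C(6) = 1*42 + 1*14 + 2*5 + 5*2 + 14*1 + 42*1 = 132
  C(7) = 1*132 + 1*42 + 2*14 + 5*5 + 14*2 + 42*1 + 132*1 = 429
Now C(8):
  C(0)*C(7) = 1*429 = 429
  C(1)*C(6) = 1*132 = 132
  C(2)*C(5) = 2*42 = 84
  C(3)*C(4) = 5*14 = 70
  C(4)*C(3) = 14*5 = 70
  C(5)*C(2) = 42*2 = 84
  C(6)*C(1) = 132*1 = 132
  C(7)*C(0) = 429*1 = 429
= 429 + 132 + 84 + 70 + 70 + 84 + 132 + 429
= 1430


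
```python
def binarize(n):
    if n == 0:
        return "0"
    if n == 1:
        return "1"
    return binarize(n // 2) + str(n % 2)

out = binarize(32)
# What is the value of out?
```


binarize(32)
= binarize(16) + "0"
= binarize(8) + "0" + "0"
= binarize(4) + "0" + "0" + "0"
= binarize(2) + "0" + "0" + "0" + "0"
= binarize(1) + "0" + "0" + "0" + "0" + "0"
= "1" + "0" + "0" + "0" + "0" + "0"
= "100000"


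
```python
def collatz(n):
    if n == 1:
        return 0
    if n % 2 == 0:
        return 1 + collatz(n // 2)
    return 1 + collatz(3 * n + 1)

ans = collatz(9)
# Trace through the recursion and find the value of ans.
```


collatz(9)
9 is odd -> 3*9+1 = 28 -> collatz(28)
28 is even -> collatz(14)
14 is even -> collatz(7)
7 is odd -> 3*7+1 = 22 -> collatz(22)
22 is even -> collatz(11)
11 is odd -> 3*11+1 = 34 -> collatz(34)
34 is even -> collatz(17)
17 is odd -> 3*17+1 = 52 -> collatz(52)
52 is even -> collatz(26)
26 is even -> collatz(13)
13 is odd -> 3*13+1 = 40 -> collatz(40)
40 is even -> collatz(20)
20 is even -> collatz(10)
10 is even -> collatz(5)
5 is odd -> 3*5+1 = 16 -> collatz(16)
16 is even -> collatz(8)
8 is even -> collatz(4)
4 is even -> collatz(2)
2 is even -> collatz(1)
Reached 1 after 19 steps
= 19


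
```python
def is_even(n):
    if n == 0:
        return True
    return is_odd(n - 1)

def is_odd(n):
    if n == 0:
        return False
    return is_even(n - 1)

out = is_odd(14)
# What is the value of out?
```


is_odd(14)
= is_even(13)
= is_odd(12)
= is_even(11)
= is_odd(10)
= is_even(9)
= is_odd(8)
= is_even(7)
= is_odd(6)
= is_even(5)
= is_odd(4)
= is_even(3)
= is_odd(2)
= is_even(1)
= is_odd(0)
n == 0: return False
= False


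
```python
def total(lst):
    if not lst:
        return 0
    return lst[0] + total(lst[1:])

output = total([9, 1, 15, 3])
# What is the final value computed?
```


total([9, 1, 15, 3])
= 9 + total([1, 15, 3])
= 9 + 1 + total([15, 3])
= 9 + 1 + 15 + total([3])
= 9 + 1 + 15 + 3 + total([])
= 9 + 1 + 15 + 3 + 0
= 28


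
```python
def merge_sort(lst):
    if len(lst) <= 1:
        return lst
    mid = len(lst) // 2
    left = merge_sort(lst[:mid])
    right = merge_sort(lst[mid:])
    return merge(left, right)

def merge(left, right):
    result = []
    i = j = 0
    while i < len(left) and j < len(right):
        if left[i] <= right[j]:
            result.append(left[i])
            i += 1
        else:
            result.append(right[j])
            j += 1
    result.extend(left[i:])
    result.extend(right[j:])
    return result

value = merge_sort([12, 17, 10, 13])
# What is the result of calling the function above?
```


merge_sort([12, 17, 10, 13])
Split into [12, 17] and [10, 13]
Left sorted: [12, 17]
Right sorted: [10, 13]
Merge [12, 17] and [10, 13]
= [10, 12, 13, 17]


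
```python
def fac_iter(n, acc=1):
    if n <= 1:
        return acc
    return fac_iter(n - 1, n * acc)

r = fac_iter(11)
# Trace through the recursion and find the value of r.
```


fac_iter(11, 1)
= fac_iter(10, 11 * 1) = fac_iter(10, 11)
= fac_iter(9, 10 * 11) = fac_iter(9, 110)
= fac_iter(8, 9 * 110) = fac_iter(8, 990)
= fac_iter(7, 8 * 990) = fac_iter(7, 7920)
= fac_iter(6, 7 * 7920) = fac_iter(6, 55440)
= fac_iter(5, 6 * 55440) = fac_iter(5, 332640)
= fac_iter(4, 5 * 332640) = fac_iter(4, 1663200)
= fac_iter(3, 4 * 1663200) = fac_iter(3, 6652800)
= fac_iter(2, 3 * 6652800) = fac_iter(2, 19958400)
= fac_iter(1, 2 * 19958400) = fac_iter(1, 39916800)
n <= 1, return acc = 39916800


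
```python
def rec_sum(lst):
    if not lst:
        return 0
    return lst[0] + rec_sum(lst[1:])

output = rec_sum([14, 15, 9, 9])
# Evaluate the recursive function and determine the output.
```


rec_sum([14, 15, 9, 9])
= 14 + rec_sum([15, 9, 9])
= 14 + 15 + rec_sum([9, 9])
= 14 + 15 + 9 + rec_sum([9])
= 14 + 15 + 9 + 9 + rec_sum([])
= 14 + 15 + 9 + 9 + 0
= 47


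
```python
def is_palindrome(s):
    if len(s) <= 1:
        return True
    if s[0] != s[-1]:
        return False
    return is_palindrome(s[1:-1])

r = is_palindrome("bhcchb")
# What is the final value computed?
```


is_palindrome("bhcchb")
"bhcchb": s[0]='b' == s[-1]='b' -> is_palindrome("hcch")
"hcch": s[0]='h' == s[-1]='h' -> is_palindrome("cc")
"cc": s[0]='c' == s[-1]='c' -> is_palindrome("")
"": len <= 1 -> True
= True


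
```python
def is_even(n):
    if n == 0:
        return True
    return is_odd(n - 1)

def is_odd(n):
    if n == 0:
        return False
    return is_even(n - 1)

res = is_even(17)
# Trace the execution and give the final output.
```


is_even(17)
= is_odd(16)
= is_even(15)
= is_odd(14)
= is_even(13)
= is_odd(12)
= is_even(11)
= is_odd(10)
= is_even(9)
= is_odd(8)
= is_even(7)
= is_odd(6)
= is_even(5)
= is_odd(4)
= is_even(3)
= is_odd(2)
= is_even(1)
= is_odd(0)
n == 0: return False
= False


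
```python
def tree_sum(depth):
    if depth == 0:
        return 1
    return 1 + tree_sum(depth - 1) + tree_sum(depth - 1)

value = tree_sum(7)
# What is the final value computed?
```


tree_sum(7)
= 1 + tree_sum(6) + tree_sum(6)
= 1 + 2 * tree_sum(6)
tree_sum(k) = 2^(k+1) - 1
tree_sum(0) = 1
tree_sum(1) = 3
tree_sum(2) = 7
tree_sum(3) = 15
tree_sum(4) = 31
tree_sum(7) = 2^8 - 1 = 255


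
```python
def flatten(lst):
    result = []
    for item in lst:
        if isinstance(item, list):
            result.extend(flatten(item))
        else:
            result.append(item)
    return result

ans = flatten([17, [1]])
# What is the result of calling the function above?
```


flatten([17, [1]])
Processing each element:
  17 is not a list -> append 17
  [1] is a list -> flatten recursively -> [1]
= [17, 1]


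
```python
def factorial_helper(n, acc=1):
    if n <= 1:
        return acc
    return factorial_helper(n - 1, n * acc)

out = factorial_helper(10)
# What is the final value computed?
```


factorial_helper(10, 1)
= factorial_helper(9, 10 * 1) = factorial_helper(9, 10)
= factorial_helper(8, 9 * 10) = factorial_helper(8, 90)
= factorial_helper(7, 8 * 90) = factorial_helper(7, 720)
= factorial_helper(6, 7 * 720) = factorial_helper(6, 5040)
= factorial_helper(5, 6 * 5040) = factorial_helper(5, 30240)
= factorial_helper(4, 5 * 30240) = factorial_helper(4, 151200)
= factorial_helper(3, 4 * 151200) = factorial_helper(3, 604800)
= factorial_helper(2, 3 * 604800) = factorial_helper(2, 1814400)
= factorial_helper(1, 2 * 1814400) = factorial_helper(1, 3628800)
n <= 1, return acc = 3628800


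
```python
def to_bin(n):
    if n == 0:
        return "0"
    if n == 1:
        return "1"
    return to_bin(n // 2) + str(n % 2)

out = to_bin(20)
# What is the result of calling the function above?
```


to_bin(20)
= to_bin(10) + "0"
= to_bin(5) + "0" + "0"
= to_bin(2) + "1" + "0" + "0"
= to_bin(1) + "0" + "1" + "0" + "0"
= "1" + "0" + "1" + "0" + "0"
= "10100"


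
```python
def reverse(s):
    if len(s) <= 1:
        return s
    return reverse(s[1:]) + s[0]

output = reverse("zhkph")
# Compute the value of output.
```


reverse("zhkph")
= reverse("hkph") + "z"
= reverse("kph") + "h" + "z"
= reverse("ph") + "k" + "h" + "z"
= reverse("h") + "p" + "k" + "h" + "z"
= "h" + "p" + "k" + "h" + "z"
= "hpkhz"
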